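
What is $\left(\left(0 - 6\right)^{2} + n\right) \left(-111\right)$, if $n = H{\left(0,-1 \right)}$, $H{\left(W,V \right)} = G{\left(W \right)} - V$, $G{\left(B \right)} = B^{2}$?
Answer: $-4107$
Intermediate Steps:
$H{\left(W,V \right)} = W^{2} - V$
$n = 1$ ($n = 0^{2} - -1 = 0 + 1 = 1$)
$\left(\left(0 - 6\right)^{2} + n\right) \left(-111\right) = \left(\left(0 - 6\right)^{2} + 1\right) \left(-111\right) = \left(\left(-6\right)^{2} + 1\right) \left(-111\right) = \left(36 + 1\right) \left(-111\right) = 37 \left(-111\right) = -4107$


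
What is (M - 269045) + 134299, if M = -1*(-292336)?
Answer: 157590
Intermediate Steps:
M = 292336
(M - 269045) + 134299 = (292336 - 269045) + 134299 = 23291 + 134299 = 157590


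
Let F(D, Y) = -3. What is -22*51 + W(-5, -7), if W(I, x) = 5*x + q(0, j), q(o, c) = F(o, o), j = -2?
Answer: -1160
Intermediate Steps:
q(o, c) = -3
W(I, x) = -3 + 5*x (W(I, x) = 5*x - 3 = -3 + 5*x)
-22*51 + W(-5, -7) = -22*51 + (-3 + 5*(-7)) = -1122 + (-3 - 35) = -1122 - 38 = -1160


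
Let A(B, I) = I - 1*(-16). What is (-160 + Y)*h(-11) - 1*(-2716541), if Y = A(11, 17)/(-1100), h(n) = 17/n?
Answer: 2988467151/1100 ≈ 2.7168e+6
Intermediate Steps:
A(B, I) = 16 + I (A(B, I) = I + 16 = 16 + I)
Y = -3/100 (Y = (16 + 17)/(-1100) = 33*(-1/1100) = -3/100 ≈ -0.030000)
(-160 + Y)*h(-11) - 1*(-2716541) = (-160 - 3/100)*(17/(-11)) - 1*(-2716541) = -272051*(-1)/(100*11) + 2716541 = -16003/100*(-17/11) + 2716541 = 272051/1100 + 2716541 = 2988467151/1100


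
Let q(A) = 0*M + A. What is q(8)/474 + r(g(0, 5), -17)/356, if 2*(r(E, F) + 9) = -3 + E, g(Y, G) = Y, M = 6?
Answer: -2129/168744 ≈ -0.012617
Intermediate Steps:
q(A) = A (q(A) = 0*6 + A = 0 + A = A)
r(E, F) = -21/2 + E/2 (r(E, F) = -9 + (-3 + E)/2 = -9 + (-3/2 + E/2) = -21/2 + E/2)
q(8)/474 + r(g(0, 5), -17)/356 = 8/474 + (-21/2 + (½)*0)/356 = 8*(1/474) + (-21/2 + 0)*(1/356) = 4/237 - 21/2*1/356 = 4/237 - 21/712 = -2129/168744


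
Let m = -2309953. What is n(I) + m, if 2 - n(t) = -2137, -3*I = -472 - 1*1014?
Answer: -2307814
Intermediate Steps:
I = 1486/3 (I = -(-472 - 1*1014)/3 = -(-472 - 1014)/3 = -⅓*(-1486) = 1486/3 ≈ 495.33)
n(t) = 2139 (n(t) = 2 - 1*(-2137) = 2 + 2137 = 2139)
n(I) + m = 2139 - 2309953 = -2307814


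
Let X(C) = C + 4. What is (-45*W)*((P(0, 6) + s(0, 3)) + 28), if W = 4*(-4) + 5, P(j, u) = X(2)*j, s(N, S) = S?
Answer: 15345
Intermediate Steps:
X(C) = 4 + C
P(j, u) = 6*j (P(j, u) = (4 + 2)*j = 6*j)
W = -11 (W = -16 + 5 = -11)
(-45*W)*((P(0, 6) + s(0, 3)) + 28) = (-45*(-11))*((6*0 + 3) + 28) = 495*((0 + 3) + 28) = 495*(3 + 28) = 495*31 = 15345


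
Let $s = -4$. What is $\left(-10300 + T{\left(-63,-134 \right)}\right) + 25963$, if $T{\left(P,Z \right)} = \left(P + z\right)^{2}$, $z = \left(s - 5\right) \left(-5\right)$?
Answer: $15987$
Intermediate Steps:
$z = 45$ ($z = \left(-4 - 5\right) \left(-5\right) = \left(-9\right) \left(-5\right) = 45$)
$T{\left(P,Z \right)} = \left(45 + P\right)^{2}$ ($T{\left(P,Z \right)} = \left(P + 45\right)^{2} = \left(45 + P\right)^{2}$)
$\left(-10300 + T{\left(-63,-134 \right)}\right) + 25963 = \left(-10300 + \left(45 - 63\right)^{2}\right) + 25963 = \left(-10300 + \left(-18\right)^{2}\right) + 25963 = \left(-10300 + 324\right) + 25963 = -9976 + 25963 = 15987$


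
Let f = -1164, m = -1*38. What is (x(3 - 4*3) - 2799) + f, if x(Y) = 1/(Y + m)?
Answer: -186262/47 ≈ -3963.0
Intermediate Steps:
m = -38
x(Y) = 1/(-38 + Y) (x(Y) = 1/(Y - 38) = 1/(-38 + Y))
(x(3 - 4*3) - 2799) + f = (1/(-38 + (3 - 4*3)) - 2799) - 1164 = (1/(-38 + (3 - 12)) - 2799) - 1164 = (1/(-38 - 9) - 2799) - 1164 = (1/(-47) - 2799) - 1164 = (-1/47 - 2799) - 1164 = -131554/47 - 1164 = -186262/47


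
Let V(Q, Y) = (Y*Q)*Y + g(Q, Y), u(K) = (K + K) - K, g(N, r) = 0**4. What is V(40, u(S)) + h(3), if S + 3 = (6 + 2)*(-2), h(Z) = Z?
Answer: 14443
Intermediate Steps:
g(N, r) = 0
S = -19 (S = -3 + (6 + 2)*(-2) = -3 + 8*(-2) = -3 - 16 = -19)
u(K) = K (u(K) = 2*K - K = K)
V(Q, Y) = Q*Y**2 (V(Q, Y) = (Y*Q)*Y + 0 = (Q*Y)*Y + 0 = Q*Y**2 + 0 = Q*Y**2)
V(40, u(S)) + h(3) = 40*(-19)**2 + 3 = 40*361 + 3 = 14440 + 3 = 14443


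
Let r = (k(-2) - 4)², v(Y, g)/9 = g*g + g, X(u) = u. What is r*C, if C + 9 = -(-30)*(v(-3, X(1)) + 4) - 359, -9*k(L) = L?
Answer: 337552/81 ≈ 4167.3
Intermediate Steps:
v(Y, g) = 9*g + 9*g² (v(Y, g) = 9*(g*g + g) = 9*(g² + g) = 9*(g + g²) = 9*g + 9*g²)
k(L) = -L/9
C = 292 (C = -9 + (-(-30)*(9*1*(1 + 1) + 4) - 359) = -9 + (-(-30)*(9*1*2 + 4) - 359) = -9 + (-(-30)*(18 + 4) - 359) = -9 + (-(-30)*22 - 359) = -9 + (-15*(-44) - 359) = -9 + (660 - 359) = -9 + 301 = 292)
r = 1156/81 (r = (-⅑*(-2) - 4)² = (2/9 - 4)² = (-34/9)² = 1156/81 ≈ 14.272)
r*C = (1156/81)*292 = 337552/81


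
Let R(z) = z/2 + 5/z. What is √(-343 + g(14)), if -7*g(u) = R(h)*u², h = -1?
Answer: 3*I*√21 ≈ 13.748*I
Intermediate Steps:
R(z) = z/2 + 5/z (R(z) = z*(½) + 5/z = z/2 + 5/z)
g(u) = 11*u²/14 (g(u) = -((½)*(-1) + 5/(-1))*u²/7 = -(-½ + 5*(-1))*u²/7 = -(-½ - 5)*u²/7 = -(-11)*u²/14 = 11*u²/14)
√(-343 + g(14)) = √(-343 + (11/14)*14²) = √(-343 + (11/14)*196) = √(-343 + 154) = √(-189) = 3*I*√21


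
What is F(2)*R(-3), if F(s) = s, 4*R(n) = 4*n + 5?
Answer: -7/2 ≈ -3.5000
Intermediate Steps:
R(n) = 5/4 + n (R(n) = (4*n + 5)/4 = (5 + 4*n)/4 = 5/4 + n)
F(2)*R(-3) = 2*(5/4 - 3) = 2*(-7/4) = -7/2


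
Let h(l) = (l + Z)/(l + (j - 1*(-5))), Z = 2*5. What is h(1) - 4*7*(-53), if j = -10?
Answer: 5925/4 ≈ 1481.3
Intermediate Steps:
Z = 10
h(l) = (10 + l)/(-5 + l) (h(l) = (l + 10)/(l + (-10 - 1*(-5))) = (10 + l)/(l + (-10 + 5)) = (10 + l)/(l - 5) = (10 + l)/(-5 + l))
h(1) - 4*7*(-53) = (10 + 1)/(-5 + 1) - 4*7*(-53) = 11/(-4) - 28*(-53) = -¼*11 + 1484 = -11/4 + 1484 = 5925/4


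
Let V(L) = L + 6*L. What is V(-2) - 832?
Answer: -846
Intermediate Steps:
V(L) = 7*L
V(-2) - 832 = 7*(-2) - 832 = -14 - 832 = -846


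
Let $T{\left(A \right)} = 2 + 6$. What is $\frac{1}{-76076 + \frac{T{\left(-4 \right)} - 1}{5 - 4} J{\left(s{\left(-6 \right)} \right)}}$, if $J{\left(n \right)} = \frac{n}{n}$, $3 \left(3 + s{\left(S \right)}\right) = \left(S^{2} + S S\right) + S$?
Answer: $- \frac{1}{76069} \approx -1.3146 \cdot 10^{-5}$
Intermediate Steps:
$T{\left(A \right)} = 8$
$s{\left(S \right)} = -3 + \frac{S}{3} + \frac{2 S^{2}}{3}$ ($s{\left(S \right)} = -3 + \frac{\left(S^{2} + S S\right) + S}{3} = -3 + \frac{\left(S^{2} + S^{2}\right) + S}{3} = -3 + \frac{2 S^{2} + S}{3} = -3 + \frac{S + 2 S^{2}}{3} = -3 + \left(\frac{S}{3} + \frac{2 S^{2}}{3}\right) = -3 + \frac{S}{3} + \frac{2 S^{2}}{3}$)
$J{\left(n \right)} = 1$
$\frac{1}{-76076 + \frac{T{\left(-4 \right)} - 1}{5 - 4} J{\left(s{\left(-6 \right)} \right)}} = \frac{1}{-76076 + \frac{8 - 1}{5 - 4} \cdot 1} = \frac{1}{-76076 + \frac{7}{1} \cdot 1} = \frac{1}{-76076 + 7 \cdot 1 \cdot 1} = \frac{1}{-76076 + 7 \cdot 1} = \frac{1}{-76076 + 7} = \frac{1}{-76069} = - \frac{1}{76069}$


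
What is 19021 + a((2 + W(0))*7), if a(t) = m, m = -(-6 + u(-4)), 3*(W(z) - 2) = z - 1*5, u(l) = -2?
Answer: 19029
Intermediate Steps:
W(z) = ⅓ + z/3 (W(z) = 2 + (z - 1*5)/3 = 2 + (z - 5)/3 = 2 + (-5 + z)/3 = 2 + (-5/3 + z/3) = ⅓ + z/3)
m = 8 (m = -(-6 - 2) = -1*(-8) = 8)
a(t) = 8
19021 + a((2 + W(0))*7) = 19021 + 8 = 19029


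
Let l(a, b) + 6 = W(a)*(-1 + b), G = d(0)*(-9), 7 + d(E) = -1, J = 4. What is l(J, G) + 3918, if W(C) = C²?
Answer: 5048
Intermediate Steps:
d(E) = -8 (d(E) = -7 - 1 = -8)
G = 72 (G = -8*(-9) = 72)
l(a, b) = -6 + a²*(-1 + b)
l(J, G) + 3918 = (-6 - 1*4² + 72*4²) + 3918 = (-6 - 1*16 + 72*16) + 3918 = (-6 - 16 + 1152) + 3918 = 1130 + 3918 = 5048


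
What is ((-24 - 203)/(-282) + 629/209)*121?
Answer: 2473031/5358 ≈ 461.56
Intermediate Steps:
((-24 - 203)/(-282) + 629/209)*121 = (-227*(-1/282) + 629*(1/209))*121 = (227/282 + 629/209)*121 = (224821/58938)*121 = 2473031/5358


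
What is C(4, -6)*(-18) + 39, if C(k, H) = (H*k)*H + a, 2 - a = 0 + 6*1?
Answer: -2481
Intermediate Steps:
a = -4 (a = 2 - (0 + 6*1) = 2 - (0 + 6) = 2 - 1*6 = 2 - 6 = -4)
C(k, H) = -4 + k*H² (C(k, H) = (H*k)*H - 4 = k*H² - 4 = -4 + k*H²)
C(4, -6)*(-18) + 39 = (-4 + 4*(-6)²)*(-18) + 39 = (-4 + 4*36)*(-18) + 39 = (-4 + 144)*(-18) + 39 = 140*(-18) + 39 = -2520 + 39 = -2481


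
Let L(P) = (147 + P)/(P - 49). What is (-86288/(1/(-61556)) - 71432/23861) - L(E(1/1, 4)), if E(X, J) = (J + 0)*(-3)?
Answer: 7731064019594571/1455521 ≈ 5.3115e+9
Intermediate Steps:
E(X, J) = -3*J (E(X, J) = J*(-3) = -3*J)
L(P) = (147 + P)/(-49 + P)
(-86288/(1/(-61556)) - 71432/23861) - L(E(1/1, 4)) = (-86288/(1/(-61556)) - 71432/23861) - (147 - 3*4)/(-49 - 3*4) = (-86288/(-1/61556) - 71432*1/23861) - (147 - 12)/(-49 - 12) = (-86288*(-61556) - 71432/23861) - 135/(-61) = (5311544128 - 71432/23861) - (-1)*135/61 = 126738754366776/23861 - 1*(-135/61) = 126738754366776/23861 + 135/61 = 7731064019594571/1455521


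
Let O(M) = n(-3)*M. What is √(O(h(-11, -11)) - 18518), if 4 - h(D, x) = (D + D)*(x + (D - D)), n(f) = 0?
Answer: I*√18518 ≈ 136.08*I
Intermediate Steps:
h(D, x) = 4 - 2*D*x (h(D, x) = 4 - (D + D)*(x + (D - D)) = 4 - 2*D*(x + 0) = 4 - 2*D*x)
O(M) = 0 (O(M) = 0*M = 0)
√(O(h(-11, -11)) - 18518) = √(0 - 18518) = √(-18518) = I*√18518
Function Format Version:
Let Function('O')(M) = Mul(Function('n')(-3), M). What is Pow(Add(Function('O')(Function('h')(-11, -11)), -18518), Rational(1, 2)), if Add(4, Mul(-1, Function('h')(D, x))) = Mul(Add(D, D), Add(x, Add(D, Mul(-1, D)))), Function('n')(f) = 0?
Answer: Mul(I, Pow(18518, Rational(1, 2))) ≈ Mul(136.08, I)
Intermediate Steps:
Function('h')(D, x) = Add(4, Mul(-2, D, x)) (Function('h')(D, x) = Add(4, Mul(-1, Mul(Add(D, D), Add(x, Add(D, Mul(-1, D)))))) = Add(4, Mul(-1, Mul(Mul(2, D), Add(x, 0)))) = Add(4, Mul(-1, Mul(Mul(2, D), x))) = Add(4, Mul(-1, Mul(2, D, x))) = Add(4, Mul(-2, D, x)))
Function('O')(M) = 0 (Function('O')(M) = Mul(0, M) = 0)
Pow(Add(Function('O')(Function('h')(-11, -11)), -18518), Rational(1, 2)) = Pow(Add(0, -18518), Rational(1, 2)) = Pow(-18518, Rational(1, 2)) = Mul(I, Pow(18518, Rational(1, 2)))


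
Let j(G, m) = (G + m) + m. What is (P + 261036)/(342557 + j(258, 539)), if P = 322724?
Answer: 583760/343893 ≈ 1.6975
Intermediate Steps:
j(G, m) = G + 2*m
(P + 261036)/(342557 + j(258, 539)) = (322724 + 261036)/(342557 + (258 + 2*539)) = 583760/(342557 + (258 + 1078)) = 583760/(342557 + 1336) = 583760/343893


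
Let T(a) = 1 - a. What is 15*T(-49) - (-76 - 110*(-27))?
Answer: -2144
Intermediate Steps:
15*T(-49) - (-76 - 110*(-27)) = 15*(1 - 1*(-49)) - (-76 - 110*(-27)) = 15*(1 + 49) - (-76 + 2970) = 15*50 - 1*2894 = 750 - 2894 = -2144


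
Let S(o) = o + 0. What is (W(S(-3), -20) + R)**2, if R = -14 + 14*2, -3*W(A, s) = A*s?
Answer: 36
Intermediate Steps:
S(o) = o
W(A, s) = -A*s/3
R = 14 (R = -14 + 28 = 14)
(W(S(-3), -20) + R)**2 = (-1/3*(-3)*(-20) + 14)**2 = (-20 + 14)**2 = (-6)**2 = 36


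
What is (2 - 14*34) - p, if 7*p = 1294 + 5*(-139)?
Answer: -3917/7 ≈ -559.57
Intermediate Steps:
p = 599/7 (p = (1294 + 5*(-139))/7 = (1294 - 695)/7 = (⅐)*599 = 599/7 ≈ 85.571)
(2 - 14*34) - p = (2 - 14*34) - 1*599/7 = (2 - 476) - 599/7 = -474 - 599/7 = -3917/7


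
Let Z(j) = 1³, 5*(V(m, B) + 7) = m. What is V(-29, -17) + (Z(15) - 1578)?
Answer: -7949/5 ≈ -1589.8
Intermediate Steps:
V(m, B) = -7 + m/5
Z(j) = 1
V(-29, -17) + (Z(15) - 1578) = (-7 + (⅕)*(-29)) + (1 - 1578) = (-7 - 29/5) - 1577 = -64/5 - 1577 = -7949/5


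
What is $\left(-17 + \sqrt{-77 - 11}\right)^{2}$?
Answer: $201 - 68 i \sqrt{22} \approx 201.0 - 318.95 i$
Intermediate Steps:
$\left(-17 + \sqrt{-77 - 11}\right)^{2} = \left(-17 + \sqrt{-88}\right)^{2} = \left(-17 + 2 i \sqrt{22}\right)^{2}$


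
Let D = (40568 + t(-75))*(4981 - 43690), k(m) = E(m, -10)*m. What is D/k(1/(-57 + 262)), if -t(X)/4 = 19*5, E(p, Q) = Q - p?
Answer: 65375657196300/2051 ≈ 3.1875e+10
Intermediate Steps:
t(X) = -380 (t(X) = -76*5 = -4*95 = -380)
k(m) = m*(-10 - m) (k(m) = (-10 - m)*m = m*(-10 - m))
D = -1555637292 (D = (40568 - 380)*(4981 - 43690) = 40188*(-38709) = -1555637292)
D/k(1/(-57 + 262)) = -1555637292*(-(-57 + 262)/(10 + 1/(-57 + 262))) = -1555637292*(-205/(10 + 1/205)) = -1555637292/((-1*1/205*2051/205)) = -1555637292/(-2051/42025) = -1555637292*(-42025/2051) = 65375657196300/2051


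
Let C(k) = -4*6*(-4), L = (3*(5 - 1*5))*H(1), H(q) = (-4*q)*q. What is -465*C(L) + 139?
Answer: -44501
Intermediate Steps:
H(q) = -4*q²
L = 0 (L = (3*(5 - 1*5))*(-4*1²) = (3*(5 - 5))*(-4*1) = (3*0)*(-4) = 0*(-4) = 0)
C(k) = 96 (C(k) = -24*(-4) = 96)
-465*C(L) + 139 = -465*96 + 139 = -44640 + 139 = -44501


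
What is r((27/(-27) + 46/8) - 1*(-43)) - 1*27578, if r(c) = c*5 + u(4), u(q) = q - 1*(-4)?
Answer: -109325/4 ≈ -27331.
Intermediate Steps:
u(q) = 4 + q (u(q) = q + 4 = 4 + q)
r(c) = 8 + 5*c (r(c) = c*5 + (4 + 4) = 5*c + 8 = 8 + 5*c)
r((27/(-27) + 46/8) - 1*(-43)) - 1*27578 = (8 + 5*((27/(-27) + 46/8) - 1*(-43))) - 1*27578 = (8 + 5*((27*(-1/27) + 46*(⅛)) + 43)) - 27578 = (8 + 5*((-1 + 23/4) + 43)) - 27578 = (8 + 5*(19/4 + 43)) - 27578 = (8 + 5*(191/4)) - 27578 = (8 + 955/4) - 27578 = 987/4 - 27578 = -109325/4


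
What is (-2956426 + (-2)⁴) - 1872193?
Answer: -4828603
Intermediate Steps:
(-2956426 + (-2)⁴) - 1872193 = (-2956426 + 16) - 1872193 = -2956410 - 1872193 = -4828603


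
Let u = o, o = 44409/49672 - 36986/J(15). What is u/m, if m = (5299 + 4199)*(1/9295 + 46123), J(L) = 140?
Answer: -121562090221/202260350158139616 ≈ -6.0102e-7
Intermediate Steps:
m = 4071918790428/9295 (m = 9498*(1/9295 + 46123) = 9498*(428713286/9295) = 4071918790428/9295 ≈ 4.3808e+8)
o = -65391119/248360 (o = 44409/49672 - 36986/140 = 44409*(1/49672) - 36986*1/140 = 44409/49672 - 18493/70 = -65391119/248360 ≈ -263.29)
u = -65391119/248360 ≈ -263.29
u/m = -65391119/(248360*4071918790428/9295) = -65391119/248360*9295/4071918790428 = -121562090221/202260350158139616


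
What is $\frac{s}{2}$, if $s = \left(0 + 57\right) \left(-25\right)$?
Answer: $- \frac{1425}{2} \approx -712.5$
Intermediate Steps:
$s = -1425$ ($s = 57 \left(-25\right) = -1425$)
$\frac{s}{2} = \frac{1}{2} \left(-1425\right) = - \frac{1425}{2}$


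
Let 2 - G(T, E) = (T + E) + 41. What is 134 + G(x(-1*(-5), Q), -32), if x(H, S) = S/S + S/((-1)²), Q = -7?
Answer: 133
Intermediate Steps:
x(H, S) = 1 + S (x(H, S) = 1 + S/1 = 1 + S*1 = 1 + S)
G(T, E) = -39 - E - T (G(T, E) = 2 - ((T + E) + 41) = 2 - ((E + T) + 41) = 2 - (41 + E + T) = 2 + (-41 - E - T) = -39 - E - T)
134 + G(x(-1*(-5), Q), -32) = 134 + (-39 - 1*(-32) - (1 - 7)) = 134 + (-39 + 32 - 1*(-6)) = 134 + (-39 + 32 + 6) = 134 - 1 = 133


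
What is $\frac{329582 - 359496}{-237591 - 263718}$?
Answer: $\frac{29914}{501309} \approx 0.059672$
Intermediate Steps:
$\frac{329582 - 359496}{-237591 - 263718} = - \frac{29914}{-501309} = \left(-29914\right) \left(- \frac{1}{501309}\right) = \frac{29914}{501309}$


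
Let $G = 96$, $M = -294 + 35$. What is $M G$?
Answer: $-24864$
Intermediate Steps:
$M = -259$
$M G = \left(-259\right) 96 = -24864$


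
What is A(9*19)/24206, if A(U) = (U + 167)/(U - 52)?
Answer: 13/110789 ≈ 0.00011734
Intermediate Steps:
A(U) = (167 + U)/(-52 + U)
A(9*19)/24206 = ((167 + 9*19)/(-52 + 9*19))/24206 = ((167 + 171)/(-52 + 171))*(1/24206) = (338/119)*(1/24206) = 13/110789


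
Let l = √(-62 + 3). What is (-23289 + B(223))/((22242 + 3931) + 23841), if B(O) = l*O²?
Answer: -23289/50014 + 49729*I*√59/50014 ≈ -0.46565 + 7.6374*I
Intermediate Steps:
l = I*√59 (l = √(-59) = I*√59 ≈ 7.6811*I)
B(O) = I*√59*O² (B(O) = (I*√59)*O² = I*√59*O²)
(-23289 + B(223))/((22242 + 3931) + 23841) = (-23289 + I*√59*223²)/((22242 + 3931) + 23841) = (-23289 + I*√59*49729)/(26173 + 23841) = (-23289 + 49729*I*√59)/50014 = (-23289 + 49729*I*√59)*(1/50014) = -23289/50014 + 49729*I*√59/50014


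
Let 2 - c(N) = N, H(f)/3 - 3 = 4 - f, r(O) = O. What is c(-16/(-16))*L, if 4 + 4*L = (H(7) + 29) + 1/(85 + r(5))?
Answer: 2251/360 ≈ 6.2528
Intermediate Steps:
H(f) = 21 - 3*f (H(f) = 9 + 3*(4 - f) = 9 + (12 - 3*f) = 21 - 3*f)
c(N) = 2 - N
L = 2251/360 (L = -1 + (((21 - 3*7) + 29) + 1/(85 + 5))/4 = -1 + (((21 - 21) + 29) + 1/90)/4 = -1 + ((0 + 29) + 1/90)/4 = -1 + (29 + 1/90)/4 = -1 + (¼)*(2611/90) = -1 + 2611/360 = 2251/360 ≈ 6.2528)
c(-16/(-16))*L = (2 - (-16)/(-16))*(2251/360) = (2 - (-16)*(-1)/16)*(2251/360) = (2 - 1*1)*(2251/360) = (2 - 1)*(2251/360) = 1*(2251/360) = 2251/360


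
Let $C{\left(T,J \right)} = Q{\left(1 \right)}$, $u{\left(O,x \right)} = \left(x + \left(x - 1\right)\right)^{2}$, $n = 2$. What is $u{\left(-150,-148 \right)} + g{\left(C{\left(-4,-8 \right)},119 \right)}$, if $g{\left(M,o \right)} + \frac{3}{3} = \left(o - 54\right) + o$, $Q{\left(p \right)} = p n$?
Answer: $88392$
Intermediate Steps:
$Q{\left(p \right)} = 2 p$ ($Q{\left(p \right)} = p 2 = 2 p$)
$u{\left(O,x \right)} = \left(-1 + 2 x\right)^{2}$ ($u{\left(O,x \right)} = \left(x + \left(-1 + x\right)\right)^{2} = \left(-1 + 2 x\right)^{2}$)
$C{\left(T,J \right)} = 2$ ($C{\left(T,J \right)} = 2 \cdot 1 = 2$)
$g{\left(M,o \right)} = -55 + 2 o$ ($g{\left(M,o \right)} = -1 + \left(\left(o - 54\right) + o\right) = -1 + \left(\left(-54 + o\right) + o\right) = -1 + \left(-54 + 2 o\right) = -55 + 2 o$)
$u{\left(-150,-148 \right)} + g{\left(C{\left(-4,-8 \right)},119 \right)} = \left(-1 + 2 \left(-148\right)\right)^{2} + \left(-55 + 2 \cdot 119\right) = \left(-1 - 296\right)^{2} + \left(-55 + 238\right) = \left(-297\right)^{2} + 183 = 88209 + 183 = 88392$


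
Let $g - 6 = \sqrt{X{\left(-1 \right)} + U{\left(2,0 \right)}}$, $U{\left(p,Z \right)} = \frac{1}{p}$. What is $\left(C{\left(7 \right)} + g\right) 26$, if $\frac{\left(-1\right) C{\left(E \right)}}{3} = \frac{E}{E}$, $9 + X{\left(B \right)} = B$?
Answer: $78 + 13 i \sqrt{38} \approx 78.0 + 80.137 i$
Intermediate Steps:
$X{\left(B \right)} = -9 + B$
$g = 6 + \frac{i \sqrt{38}}{2}$ ($g = 6 + \sqrt{\left(-9 - 1\right) + \frac{1}{2}} = 6 + \sqrt{-10 + \frac{1}{2}} = 6 + \sqrt{- \frac{19}{2}} = 6 + \frac{i \sqrt{38}}{2} \approx 6.0 + 3.0822 i$)
$C{\left(E \right)} = -3$ ($C{\left(E \right)} = - 3 \frac{E}{E} = \left(-3\right) 1 = -3$)
$\left(C{\left(7 \right)} + g\right) 26 = \left(-3 + \left(6 + \frac{i \sqrt{38}}{2}\right)\right) 26 = \left(3 + \frac{i \sqrt{38}}{2}\right) 26 = 78 + 13 i \sqrt{38}$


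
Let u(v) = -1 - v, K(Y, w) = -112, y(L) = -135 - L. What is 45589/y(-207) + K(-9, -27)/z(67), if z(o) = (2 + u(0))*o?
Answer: 3046399/4824 ≈ 631.51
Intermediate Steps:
z(o) = o (z(o) = (2 + (-1 - 1*0))*o = (2 + (-1 + 0))*o = (2 - 1)*o = 1*o = o)
45589/y(-207) + K(-9, -27)/z(67) = 45589/(-135 - 1*(-207)) - 112/67 = 45589/(-135 + 207) - 112*1/67 = 45589/72 - 112/67 = 3046399/4824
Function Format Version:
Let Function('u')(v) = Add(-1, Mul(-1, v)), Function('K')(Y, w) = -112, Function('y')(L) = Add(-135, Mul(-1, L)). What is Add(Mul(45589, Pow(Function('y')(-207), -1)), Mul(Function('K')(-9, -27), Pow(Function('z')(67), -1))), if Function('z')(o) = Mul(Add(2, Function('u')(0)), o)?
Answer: Rational(3046399, 4824) ≈ 631.51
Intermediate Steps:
Function('z')(o) = o (Function('z')(o) = Mul(Add(2, Add(-1, Mul(-1, 0))), o) = Mul(Add(2, Add(-1, 0)), o) = Mul(Add(2, -1), o) = Mul(1, o) = o)
Add(Mul(45589, Pow(Function('y')(-207), -1)), Mul(Function('K')(-9, -27), Pow(Function('z')(67), -1))) = Add(Mul(45589, Pow(Add(-135, Mul(-1, -207)), -1)), Mul(-112, Pow(67, -1))) = Add(Mul(45589, Pow(Add(-135, 207), -1)), Mul(-112, Rational(1, 67))) = Add(Mul(45589, Pow(72, -1)), Rational(-112, 67)) = Add(Mul(45589, Rational(1, 72)), Rational(-112, 67)) = Add(Rational(45589, 72), Rational(-112, 67)) = Rational(3046399, 4824)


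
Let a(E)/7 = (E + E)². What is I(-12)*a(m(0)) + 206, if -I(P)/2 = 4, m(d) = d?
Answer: 206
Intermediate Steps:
a(E) = 28*E² (a(E) = 7*(E + E)² = 7*(2*E)² = 7*(4*E²) = 28*E²)
I(P) = -8 (I(P) = -2*4 = -8)
I(-12)*a(m(0)) + 206 = -224*0² + 206 = -224*0 + 206 = -8*0 + 206 = 0 + 206 = 206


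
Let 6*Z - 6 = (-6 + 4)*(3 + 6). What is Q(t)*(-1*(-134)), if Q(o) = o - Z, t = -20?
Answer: -2412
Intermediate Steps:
Z = -2 (Z = 1 + ((-6 + 4)*(3 + 6))/6 = 1 + (-2*9)/6 = 1 + (1/6)*(-18) = 1 - 3 = -2)
Q(o) = 2 + o (Q(o) = o - 1*(-2) = o + 2 = 2 + o)
Q(t)*(-1*(-134)) = (2 - 20)*(-1*(-134)) = -18*134 = -2412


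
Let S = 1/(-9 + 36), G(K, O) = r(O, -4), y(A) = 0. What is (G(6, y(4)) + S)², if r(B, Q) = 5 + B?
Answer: 18496/729 ≈ 25.372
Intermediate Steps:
G(K, O) = 5 + O
S = 1/27 ≈ 0.037037
(G(6, y(4)) + S)² = ((5 + 0) + 1/27)² = (5 + 1/27)² = (136/27)² = 18496/729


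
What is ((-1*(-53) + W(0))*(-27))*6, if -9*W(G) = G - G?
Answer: -8586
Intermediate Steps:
W(G) = 0 (W(G) = -(G - G)/9 = -1/9*0 = 0)
((-1*(-53) + W(0))*(-27))*6 = ((-1*(-53) + 0)*(-27))*6 = ((53 + 0)*(-27))*6 = (53*(-27))*6 = -1431*6 = -8586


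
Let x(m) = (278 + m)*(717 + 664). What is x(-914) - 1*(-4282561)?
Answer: 3404245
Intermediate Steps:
x(m) = 383918 + 1381*m (x(m) = (278 + m)*1381 = 383918 + 1381*m)
x(-914) - 1*(-4282561) = (383918 + 1381*(-914)) - 1*(-4282561) = (383918 - 1262234) + 4282561 = -878316 + 4282561 = 3404245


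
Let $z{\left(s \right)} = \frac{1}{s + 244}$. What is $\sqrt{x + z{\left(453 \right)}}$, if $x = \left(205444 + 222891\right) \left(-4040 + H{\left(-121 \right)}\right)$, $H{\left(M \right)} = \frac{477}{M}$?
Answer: $\frac{i \sqrt{101821484241621418}}{7667} \approx 41619.0 i$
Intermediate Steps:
$z{\left(s \right)} = \frac{1}{244 + s}$
$x = - \frac{209591597195}{121}$ ($x = \left(205444 + 222891\right) \left(-4040 + \frac{477}{-121}\right) = 428335 \left(-4040 + 477 \left(- \frac{1}{121}\right)\right) = 428335 \left(-4040 - \frac{477}{121}\right) = 428335 \left(- \frac{489317}{121}\right) = - \frac{209591597195}{121} \approx -1.7322 \cdot 10^{9}$)
$\sqrt{x + z{\left(453 \right)}} = \sqrt{- \frac{209591597195}{121} + \frac{1}{244 + 453}} = \sqrt{- \frac{209591597195}{121} + \frac{1}{697}} = \sqrt{- \frac{146085343244794}{84337}} = \frac{i \sqrt{101821484241621418}}{7667}$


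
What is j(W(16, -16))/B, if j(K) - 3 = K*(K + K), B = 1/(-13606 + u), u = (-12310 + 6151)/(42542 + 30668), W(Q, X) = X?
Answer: -102598446157/14642 ≈ -7.0071e+6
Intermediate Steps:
u = -6159/73210 ≈ -0.084128
B = -73210/996101419 (B = 1/(-13606 - 6159/73210) = 1/(-996101419/73210) = -73210/996101419 ≈ -7.3496e-5)
j(K) = 3 + 2*K² (j(K) = 3 + K*(K + K) = 3 + K*(2*K) = 3 + 2*K²)
j(W(16, -16))/B = (3 + 2*(-16)²)/(-73210/996101419) = (3 + 2*256)*(-996101419/73210) = (3 + 512)*(-996101419/73210) = 515*(-996101419/73210) = -102598446157/14642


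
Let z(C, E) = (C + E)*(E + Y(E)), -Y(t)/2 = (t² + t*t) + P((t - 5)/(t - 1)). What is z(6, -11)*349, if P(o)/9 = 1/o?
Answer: 1774665/2 ≈ 8.8733e+5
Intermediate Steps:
P(o) = 9/o
Y(t) = -4*t² - 18*(-1 + t)/(-5 + t) (Y(t) = -2*((t² + t*t) + 9/(((t - 5)/(t - 1)))) = -2*((t² + t²) + 9/(((-5 + t)/(-1 + t)))) = -2*(2*t² + 9/(((-5 + t)/(-1 + t)))) = -2*(2*t² + 9*((-1 + t)/(-5 + t))) = -2*(2*t² + 9*(-1 + t)/(-5 + t)) = -4*t² - 18*(-1 + t)/(-5 + t))
z(C, E) = (C + E)*(E + 2*(9 - 9*E + 2*E²*(5 - E))/(-5 + E))
z(6, -11)*349 = ((-23*(-11)² - 4*(-11)⁴ + 18*6 + 18*(-11) + 21*(-11)³ - 23*6*(-11) - 4*6*(-11)³ + 21*6*(-11)²)/(-5 - 11))*349 = ((-23*121 - 4*14641 + 108 - 198 + 21*(-1331) + 1518 - 4*6*(-1331) + 21*6*121)/(-16))*349 = -(-2783 - 58564 + 108 - 198 - 27951 + 1518 + 31944 + 15246)/16*349 = -1/16*(-40680)*349 = (5085/2)*349 = 1774665/2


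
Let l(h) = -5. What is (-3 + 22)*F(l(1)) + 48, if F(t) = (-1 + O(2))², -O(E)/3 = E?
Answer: 979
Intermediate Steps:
O(E) = -3*E
F(t) = 49 (F(t) = (-1 - 3*2)² = (-1 - 6)² = (-7)² = 49)
(-3 + 22)*F(l(1)) + 48 = (-3 + 22)*49 + 48 = 19*49 + 48 = 931 + 48 = 979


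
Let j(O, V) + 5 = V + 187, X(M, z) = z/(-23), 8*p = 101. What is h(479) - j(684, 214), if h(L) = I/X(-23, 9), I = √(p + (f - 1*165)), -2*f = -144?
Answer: -396 - 23*I*√1286/36 ≈ -396.0 - 22.911*I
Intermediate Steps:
f = 72 (f = -½*(-144) = 72)
p = 101/8 (p = (⅛)*101 = 101/8 ≈ 12.625)
X(M, z) = -z/23 (X(M, z) = z*(-1/23) = -z/23)
j(O, V) = 182 + V (j(O, V) = -5 + (V + 187) = -5 + (187 + V) = 182 + V)
I = I*√1286/4 (I = √(101/8 + (72 - 1*165)) = √(101/8 + (72 - 165)) = √(101/8 - 93) = √(-643/8) = I*√1286/4 ≈ 8.9652*I)
h(L) = -23*I*√1286/36 (h(L) = (I*√1286/4)/((-1/23*9)) = (I*√1286/4)/(-9/23) = (I*√1286/4)*(-23/9) = -23*I*√1286/36)
h(479) - j(684, 214) = -23*I*√1286/36 - (182 + 214) = -23*I*√1286/36 - 1*396 = -23*I*√1286/36 - 396 = -396 - 23*I*√1286/36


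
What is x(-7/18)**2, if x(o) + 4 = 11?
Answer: 49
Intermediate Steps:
x(o) = 7 (x(o) = -4 + 11 = 7)
x(-7/18)**2 = 7**2 = 49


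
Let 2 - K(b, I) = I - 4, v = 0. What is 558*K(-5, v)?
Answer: 3348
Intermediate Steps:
K(b, I) = 6 - I (K(b, I) = 2 - (I - 4) = 2 - (-4 + I) = 2 + (4 - I) = 6 - I)
558*K(-5, v) = 558*(6 - 1*0) = 558*(6 + 0) = 558*6 = 3348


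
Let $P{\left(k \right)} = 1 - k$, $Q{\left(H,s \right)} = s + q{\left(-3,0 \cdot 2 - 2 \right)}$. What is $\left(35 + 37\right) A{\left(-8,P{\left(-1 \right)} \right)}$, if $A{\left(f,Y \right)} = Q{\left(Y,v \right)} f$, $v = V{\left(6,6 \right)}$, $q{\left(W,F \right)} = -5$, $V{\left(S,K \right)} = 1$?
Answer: $2304$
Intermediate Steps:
$v = 1$
$Q{\left(H,s \right)} = -5 + s$ ($Q{\left(H,s \right)} = s - 5 = -5 + s$)
$A{\left(f,Y \right)} = - 4 f$ ($A{\left(f,Y \right)} = \left(-5 + 1\right) f = - 4 f$)
$\left(35 + 37\right) A{\left(-8,P{\left(-1 \right)} \right)} = \left(35 + 37\right) \left(\left(-4\right) \left(-8\right)\right) = 72 \cdot 32 = 2304$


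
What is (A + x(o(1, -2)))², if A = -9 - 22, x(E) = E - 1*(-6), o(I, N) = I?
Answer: 576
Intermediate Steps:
x(E) = 6 + E (x(E) = E + 6 = 6 + E)
A = -31
(A + x(o(1, -2)))² = (-31 + (6 + 1))² = (-31 + 7)² = (-24)² = 576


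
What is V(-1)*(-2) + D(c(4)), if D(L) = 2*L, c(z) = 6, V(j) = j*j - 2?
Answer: 14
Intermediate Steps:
V(j) = -2 + j**2 (V(j) = j**2 - 2 = -2 + j**2)
V(-1)*(-2) + D(c(4)) = (-2 + (-1)**2)*(-2) + 2*6 = (-2 + 1)*(-2) + 12 = -1*(-2) + 12 = 2 + 12 = 14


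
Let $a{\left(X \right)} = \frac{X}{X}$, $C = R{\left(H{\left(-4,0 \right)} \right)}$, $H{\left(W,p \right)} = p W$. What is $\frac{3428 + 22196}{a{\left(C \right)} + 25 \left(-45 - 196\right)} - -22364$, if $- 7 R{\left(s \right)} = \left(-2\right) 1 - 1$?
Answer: $\frac{16836889}{753} \approx 22360.0$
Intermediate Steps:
$H{\left(W,p \right)} = W p$
$R{\left(s \right)} = \frac{3}{7}$ ($R{\left(s \right)} = - \frac{\left(-2\right) 1 - 1}{7} = - \frac{-2 - 1}{7} = \left(- \frac{1}{7}\right) \left(-3\right) = \frac{3}{7}$)
$C = \frac{3}{7} \approx 0.42857$
$a{\left(X \right)} = 1$
$\frac{3428 + 22196}{a{\left(C \right)} + 25 \left(-45 - 196\right)} - -22364 = \frac{3428 + 22196}{1 + 25 \left(-45 - 196\right)} - -22364 = \frac{25624}{1 + 25 \left(-45 - 196\right)} + 22364 = \frac{25624}{1 + 25 \left(-241\right)} + 22364 = \frac{25624}{1 - 6025} + 22364 = \frac{25624}{-6024} + 22364 = 25624 \left(- \frac{1}{6024}\right) + 22364 = - \frac{3203}{753} + 22364 = \frac{16836889}{753}$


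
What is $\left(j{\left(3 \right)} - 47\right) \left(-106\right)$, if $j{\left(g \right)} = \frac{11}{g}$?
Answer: $\frac{13780}{3} \approx 4593.3$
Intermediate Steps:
$\left(j{\left(3 \right)} - 47\right) \left(-106\right) = \left(\frac{11}{3} - 47\right) \left(-106\right) = \left(- \frac{130}{3}\right) \left(-106\right) = \frac{13780}{3}$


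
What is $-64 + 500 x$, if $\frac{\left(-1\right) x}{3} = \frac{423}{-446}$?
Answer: $\frac{302978}{223} \approx 1358.6$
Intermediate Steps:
$x = \frac{1269}{446}$ ($x = - 3 \frac{423}{-446} = - 3 \cdot 423 \left(- \frac{1}{446}\right) = \left(-3\right) \left(- \frac{423}{446}\right) = \frac{1269}{446} \approx 2.8453$)
$-64 + 500 x = -64 + 500 \cdot \frac{1269}{446} = -64 + \frac{317250}{223} = \frac{302978}{223}$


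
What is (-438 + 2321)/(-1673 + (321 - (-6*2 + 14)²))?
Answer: -1883/1356 ≈ -1.3886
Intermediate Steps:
(-438 + 2321)/(-1673 + (321 - (-6*2 + 14)²)) = 1883/(-1673 + (321 - (-12 + 14)²)) = 1883/(-1673 + (321 - 1*2²)) = 1883/(-1673 + (321 - 1*4)) = 1883/(-1673 + (321 - 4)) = 1883/(-1673 + 317) = 1883/(-1356) = 1883*(-1/1356) = -1883/1356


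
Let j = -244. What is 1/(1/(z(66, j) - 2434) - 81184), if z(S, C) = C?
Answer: -2678/217410753 ≈ -1.2318e-5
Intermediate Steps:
1/(1/(z(66, j) - 2434) - 81184) = 1/(1/(-244 - 2434) - 81184) = 1/(1/(-2678) - 81184) = 1/(-1/2678 - 81184) = 1/(-217410753/2678) = -2678/217410753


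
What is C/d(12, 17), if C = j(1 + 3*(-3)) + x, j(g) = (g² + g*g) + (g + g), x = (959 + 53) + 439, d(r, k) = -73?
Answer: -1563/73 ≈ -21.411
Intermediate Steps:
x = 1451 (x = 1012 + 439 = 1451)
j(g) = 2*g + 2*g² (j(g) = (g² + g²) + 2*g = 2*g² + 2*g = 2*g + 2*g²)
C = 1563 (C = 2*(1 + 3*(-3))*(1 + (1 + 3*(-3))) + 1451 = 2*(1 - 9)*(1 + (1 - 9)) + 1451 = 2*(-8)*(1 - 8) + 1451 = 2*(-8)*(-7) + 1451 = 112 + 1451 = 1563)
C/d(12, 17) = 1563/(-73) = 1563*(-1/73) = -1563/73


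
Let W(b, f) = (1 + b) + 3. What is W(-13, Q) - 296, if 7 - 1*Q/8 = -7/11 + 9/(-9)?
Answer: -305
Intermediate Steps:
Q = 760/11 (Q = 56 - 8*(-7/11 + 9/(-9)) = 56 - 8*(-7*1/11 + 9*(-1/9)) = 56 - 8*(-7/11 - 1) = 56 - 8*(-18/11) = 56 + 144/11 = 760/11 ≈ 69.091)
W(b, f) = 4 + b
W(-13, Q) - 296 = (4 - 13) - 296 = -9 - 296 = -305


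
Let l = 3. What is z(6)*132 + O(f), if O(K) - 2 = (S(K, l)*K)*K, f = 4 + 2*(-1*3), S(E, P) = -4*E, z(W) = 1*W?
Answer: 826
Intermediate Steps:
z(W) = W
f = -2 (f = 4 + 2*(-3) = 4 - 6 = -2)
O(K) = 2 - 4*K³ (O(K) = 2 + ((-4*K)*K)*K = 2 + (-4*K²)*K = 2 - 4*K³)
z(6)*132 + O(f) = 6*132 + (2 - 4*(-2)³) = 792 + (2 - 4*(-8)) = 792 + (2 + 32) = 792 + 34 = 826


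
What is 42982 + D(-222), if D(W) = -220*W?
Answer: 91822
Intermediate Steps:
42982 + D(-222) = 42982 - 220*(-222) = 42982 + 48840 = 91822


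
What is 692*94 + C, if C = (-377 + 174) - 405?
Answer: 64440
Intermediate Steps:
C = -608 (C = -203 - 405 = -608)
692*94 + C = 692*94 - 608 = 65048 - 608 = 64440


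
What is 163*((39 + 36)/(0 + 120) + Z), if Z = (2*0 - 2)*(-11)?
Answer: 29503/8 ≈ 3687.9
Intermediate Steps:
Z = 22 (Z = (0 - 2)*(-11) = -2*(-11) = 22)
163*((39 + 36)/(0 + 120) + Z) = 163*((39 + 36)/(0 + 120) + 22) = 163*(75/120 + 22) = 163*(75*(1/120) + 22) = 163*(5/8 + 22) = 163*(181/8) = 29503/8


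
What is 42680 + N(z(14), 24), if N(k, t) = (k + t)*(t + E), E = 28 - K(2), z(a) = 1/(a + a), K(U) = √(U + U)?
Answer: 614345/14 ≈ 43882.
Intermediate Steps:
K(U) = √2*√U (K(U) = √(2*U) = √2*√U)
z(a) = 1/(2*a)
E = 26 (E = 28 - √2*√2 = 28 - 1*2 = 28 - 2 = 26)
N(k, t) = (26 + t)*(k + t) (N(k, t) = (k + t)*(t + 26) = (k + t)*(26 + t) = (26 + t)*(k + t))
42680 + N(z(14), 24) = 42680 + (24² + 26*((½)/14) + 26*24 + ((½)/14)*24) = 42680 + (576 + 26*((½)*(1/14)) + 624 + ((½)*(1/14))*24) = 42680 + (576 + 26*(1/28) + 624 + (1/28)*24) = 42680 + (576 + 13/14 + 624 + 6/7) = 42680 + 16825/14 = 614345/14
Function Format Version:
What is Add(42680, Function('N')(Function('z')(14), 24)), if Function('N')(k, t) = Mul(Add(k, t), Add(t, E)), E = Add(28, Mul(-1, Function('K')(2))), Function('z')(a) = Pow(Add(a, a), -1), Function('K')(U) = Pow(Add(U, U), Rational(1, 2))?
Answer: Rational(614345, 14) ≈ 43882.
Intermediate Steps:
Function('K')(U) = Mul(Pow(2, Rational(1, 2)), Pow(U, Rational(1, 2))) (Function('K')(U) = Pow(Mul(2, U), Rational(1, 2)) = Mul(Pow(2, Rational(1, 2)), Pow(U, Rational(1, 2))))
Function('z')(a) = Mul(Rational(1, 2), Pow(a, -1)) (Function('z')(a) = Pow(Mul(2, a), -1) = Mul(Rational(1, 2), Pow(a, -1)))
E = 26 (E = Add(28, Mul(-1, Mul(Pow(2, Rational(1, 2)), Pow(2, Rational(1, 2))))) = Add(28, Mul(-1, 2)) = Add(28, -2) = 26)
Function('N')(k, t) = Mul(Add(26, t), Add(k, t)) (Function('N')(k, t) = Mul(Add(k, t), Add(t, 26)) = Mul(Add(k, t), Add(26, t)) = Mul(Add(26, t), Add(k, t)))
Add(42680, Function('N')(Function('z')(14), 24)) = Add(42680, Add(Pow(24, 2), Mul(26, Mul(Rational(1, 2), Pow(14, -1))), Mul(26, 24), Mul(Mul(Rational(1, 2), Pow(14, -1)), 24))) = Add(42680, Add(576, Mul(26, Mul(Rational(1, 2), Rational(1, 14))), 624, Mul(Mul(Rational(1, 2), Rational(1, 14)), 24))) = Add(42680, Add(576, Mul(26, Rational(1, 28)), 624, Mul(Rational(1, 28), 24))) = Add(42680, Add(576, Rational(13, 14), 624, Rational(6, 7))) = Add(42680, Rational(16825, 14)) = Rational(614345, 14)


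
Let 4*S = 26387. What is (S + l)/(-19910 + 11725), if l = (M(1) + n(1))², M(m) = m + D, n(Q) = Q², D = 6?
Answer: -26643/32740 ≈ -0.81378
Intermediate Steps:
S = 26387/4 (S = (¼)*26387 = 26387/4 ≈ 6596.8)
M(m) = 6 + m (M(m) = m + 6 = 6 + m)
l = 64 (l = ((6 + 1) + 1²)² = (7 + 1)² = 8² = 64)
(S + l)/(-19910 + 11725) = (26387/4 + 64)/(-19910 + 11725) = (26643/4)/(-8185) = (26643/4)*(-1/8185) = -26643/32740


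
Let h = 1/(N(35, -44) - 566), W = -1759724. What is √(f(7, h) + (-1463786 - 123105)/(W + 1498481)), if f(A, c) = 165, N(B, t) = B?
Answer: √1297274277622/87081 ≈ 13.080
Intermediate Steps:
h = -1/531 (h = 1/(35 - 566) = 1/(-531) = -1/531 ≈ -0.0018832)
√(f(7, h) + (-1463786 - 123105)/(W + 1498481)) = √(165 + (-1463786 - 123105)/(-1759724 + 1498481)) = √(165 - 1586891/(-261243)) = √(165 - 1586891*(-1/261243)) = √(165 + 1586891/261243) = √(44691986/261243) = √1297274277622/87081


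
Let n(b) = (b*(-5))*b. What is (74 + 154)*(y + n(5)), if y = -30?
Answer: -35340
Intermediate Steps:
n(b) = -5*b**2 (n(b) = (-5*b)*b = -5*b**2)
(74 + 154)*(y + n(5)) = (74 + 154)*(-30 - 5*5**2) = 228*(-30 - 5*25) = 228*(-30 - 125) = 228*(-155) = -35340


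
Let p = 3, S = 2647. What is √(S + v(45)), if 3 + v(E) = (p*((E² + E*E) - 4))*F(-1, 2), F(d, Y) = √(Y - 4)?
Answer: √(2644 + 12138*I*√2) ≈ 100.03 + 85.802*I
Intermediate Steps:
F(d, Y) = √(-4 + Y)
v(E) = -3 + I*√2*(-12 + 6*E²) (v(E) = -3 + (3*((E² + E*E) - 4))*√(-4 + 2) = -3 + (3*((E² + E²) - 4))*√(-2) = -3 + (3*(2*E² - 4))*(I*√2) = -3 + (3*(-4 + 2*E²))*(I*√2) = -3 + (-12 + 6*E²)*(I*√2) = -3 + I*√2*(-12 + 6*E²))
√(S + v(45)) = √(2647 + (-3 - 12*I*√2 + 6*I*√2*45²)) = √(2647 + (-3 - 12*I*√2 + 6*I*√2*2025)) = √(2647 + (-3 - 12*I*√2 + 12150*I*√2)) = √(2647 + (-3 + 12138*I*√2)) = √(2644 + 12138*I*√2)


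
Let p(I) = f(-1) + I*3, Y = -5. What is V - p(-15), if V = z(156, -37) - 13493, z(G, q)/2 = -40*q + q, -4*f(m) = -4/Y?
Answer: -52809/5 ≈ -10562.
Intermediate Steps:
f(m) = -⅕ (f(m) = -(-1)/(-5) = -(-1)*(-1)/5 = -¼*⅘ = -⅕)
z(G, q) = -78*q (z(G, q) = 2*(-40*q + q) = 2*(-39*q) = -78*q)
p(I) = -⅕ + 3*I (p(I) = -⅕ + I*3 = -⅕ + 3*I)
V = -10607 (V = -78*(-37) - 13493 = 2886 - 13493 = -10607)
V - p(-15) = -10607 - (-⅕ + 3*(-15)) = -10607 - (-⅕ - 45) = -10607 - 1*(-226/5) = -10607 + 226/5 = -52809/5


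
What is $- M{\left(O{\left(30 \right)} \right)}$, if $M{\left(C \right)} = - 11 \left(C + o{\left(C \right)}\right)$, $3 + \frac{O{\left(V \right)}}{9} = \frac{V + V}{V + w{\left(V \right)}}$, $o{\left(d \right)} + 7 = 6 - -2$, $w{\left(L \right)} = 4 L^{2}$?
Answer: $- \frac{3128}{11} \approx -284.36$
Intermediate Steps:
$o{\left(d \right)} = 1$ ($o{\left(d \right)} = -7 + \left(6 - -2\right) = -7 + \left(6 + 2\right) = -7 + 8 = 1$)
$O{\left(V \right)} = -27 + \frac{18 V}{V + 4 V^{2}}$ ($O{\left(V \right)} = -27 + 9 \frac{V + V}{V + 4 V^{2}} = -27 + 9 \frac{2 V}{V + 4 V^{2}} = -27 + \frac{18 V}{V + 4 V^{2}}$)
$M{\left(C \right)} = -11 - 11 C$ ($M{\left(C \right)} = - 11 \left(C + 1\right) = - 11 \left(1 + C\right) = -11 - 11 C$)
$- M{\left(O{\left(30 \right)} \right)} = - (-11 - 11 \frac{9 \left(-1 - 360\right)}{1 + 4 \cdot 30}) = - (-11 - 11 \frac{9 \left(-1 - 360\right)}{1 + 120}) = - (-11 - 11 \cdot 9 \cdot \frac{1}{121} \left(-361\right)) = - (-11 - - \frac{3249}{11}) = - (-11 + \frac{3249}{11}) = \left(-1\right) \frac{3128}{11} = - \frac{3128}{11}$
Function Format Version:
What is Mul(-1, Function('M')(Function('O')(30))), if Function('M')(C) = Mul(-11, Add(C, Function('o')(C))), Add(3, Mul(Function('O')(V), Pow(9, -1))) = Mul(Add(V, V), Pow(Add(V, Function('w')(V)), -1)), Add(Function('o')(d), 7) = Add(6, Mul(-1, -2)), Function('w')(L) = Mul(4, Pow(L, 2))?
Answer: Rational(-3128, 11) ≈ -284.36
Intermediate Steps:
Function('o')(d) = 1 (Function('o')(d) = Add(-7, Add(6, Mul(-1, -2))) = Add(-7, Add(6, 2)) = Add(-7, 8) = 1)
Function('O')(V) = Add(-27, Mul(18, V, Pow(Add(V, Mul(4, Pow(V, 2))), -1))) (Function('O')(V) = Add(-27, Mul(9, Mul(Add(V, V), Pow(Add(V, Mul(4, Pow(V, 2))), -1)))) = Add(-27, Mul(9, Mul(Mul(2, V), Pow(Add(V, Mul(4, Pow(V, 2))), -1)))) = Add(-27, Mul(9, Mul(2, V, Pow(Add(V, Mul(4, Pow(V, 2))), -1)))) = Add(-27, Mul(18, V, Pow(Add(V, Mul(4, Pow(V, 2))), -1))))
Function('M')(C) = Add(-11, Mul(-11, C)) (Function('M')(C) = Mul(-11, Add(C, 1)) = Mul(-11, Add(1, C)) = Add(-11, Mul(-11, C)))
Mul(-1, Function('M')(Function('O')(30))) = Mul(-1, Add(-11, Mul(-11, Mul(9, Pow(Add(1, Mul(4, 30)), -1), Add(-1, Mul(-12, 30)))))) = Mul(-1, Add(-11, Mul(-11, Mul(9, Pow(Add(1, 120), -1), Add(-1, -360))))) = Mul(-1, Add(-11, Mul(-11, Mul(9, Pow(121, -1), -361)))) = Mul(-1, Add(-11, Mul(-11, Mul(9, Rational(1, 121), -361)))) = Mul(-1, Add(-11, Mul(-11, Rational(-3249, 121)))) = Mul(-1, Add(-11, Rational(3249, 11))) = Mul(-1, Rational(3128, 11)) = Rational(-3128, 11)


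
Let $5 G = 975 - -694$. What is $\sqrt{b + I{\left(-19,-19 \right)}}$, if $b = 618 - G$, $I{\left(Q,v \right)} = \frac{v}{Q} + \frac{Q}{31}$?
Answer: $\frac{\sqrt{6837205}}{155} \approx 16.87$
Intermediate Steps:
$G = \frac{1669}{5}$ ($G = \frac{975 - -694}{5} = \frac{975 + 694}{5} = \frac{1}{5} \cdot 1669 = \frac{1669}{5} \approx 333.8$)
$I{\left(Q,v \right)} = \frac{Q}{31} + \frac{v}{Q}$ ($I{\left(Q,v \right)} = \frac{v}{Q} + Q \frac{1}{31} = \frac{v}{Q} + \frac{Q}{31} = \frac{Q}{31} + \frac{v}{Q}$)
$b = \frac{1421}{5}$ ($b = 618 - \frac{1669}{5} = \frac{1421}{5} \approx 284.2$)
$\sqrt{b + I{\left(-19,-19 \right)}} = \sqrt{\frac{1421}{5} + \left(\frac{1}{31} \left(-19\right) - \frac{19}{-19}\right)} = \sqrt{\frac{1421}{5} - - \frac{12}{31}} = \sqrt{\frac{1421}{5} + \left(- \frac{19}{31} + 1\right)} = \sqrt{\frac{1421}{5} + \frac{12}{31}} = \sqrt{\frac{44111}{155}} = \frac{\sqrt{6837205}}{155}$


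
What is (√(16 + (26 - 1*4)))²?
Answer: 38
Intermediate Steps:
(√(16 + (26 - 1*4)))² = (√(16 + (26 - 4)))² = (√(16 + 22))² = (√38)² = 38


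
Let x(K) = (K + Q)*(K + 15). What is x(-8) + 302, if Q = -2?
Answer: 232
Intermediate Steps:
x(K) = (-2 + K)*(15 + K) (x(K) = (K - 2)*(K + 15) = (-2 + K)*(15 + K))
x(-8) + 302 = (-30 + (-8)² + 13*(-8)) + 302 = (-30 + 64 - 104) + 302 = -70 + 302 = 232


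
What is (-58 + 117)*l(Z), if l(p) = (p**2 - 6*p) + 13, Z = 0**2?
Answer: 767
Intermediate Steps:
Z = 0
l(p) = 13 + p**2 - 6*p
(-58 + 117)*l(Z) = (-58 + 117)*(13 + 0**2 - 6*0) = 59*(13 + 0 + 0) = 59*13 = 767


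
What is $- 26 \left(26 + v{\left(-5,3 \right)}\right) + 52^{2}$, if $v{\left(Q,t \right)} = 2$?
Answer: $1976$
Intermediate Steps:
$- 26 \left(26 + v{\left(-5,3 \right)}\right) + 52^{2} = - 26 \left(26 + 2\right) + 52^{2} = \left(-26\right) 28 + 2704 = -728 + 2704 = 1976$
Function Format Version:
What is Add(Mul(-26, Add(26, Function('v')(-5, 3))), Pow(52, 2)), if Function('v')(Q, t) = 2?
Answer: 1976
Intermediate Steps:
Add(Mul(-26, Add(26, Function('v')(-5, 3))), Pow(52, 2)) = Add(Mul(-26, Add(26, 2)), Pow(52, 2)) = Add(Mul(-26, 28), 2704) = Add(-728, 2704) = 1976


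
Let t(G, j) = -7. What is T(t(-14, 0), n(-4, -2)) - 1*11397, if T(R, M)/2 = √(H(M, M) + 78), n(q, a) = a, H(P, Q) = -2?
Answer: -11397 + 4*√19 ≈ -11380.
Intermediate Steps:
T(R, M) = 4*√19 (T(R, M) = 2*√(-2 + 78) = 2*√76 = 2*(2*√19) = 4*√19)
T(t(-14, 0), n(-4, -2)) - 1*11397 = 4*√19 - 1*11397 = 4*√19 - 11397 = -11397 + 4*√19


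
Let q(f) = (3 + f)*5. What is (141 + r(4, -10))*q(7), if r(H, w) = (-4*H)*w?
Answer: 15050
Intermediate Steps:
r(H, w) = -4*H*w
q(f) = 15 + 5*f
(141 + r(4, -10))*q(7) = (141 - 4*4*(-10))*(15 + 5*7) = (141 + 160)*(15 + 35) = 301*50 = 15050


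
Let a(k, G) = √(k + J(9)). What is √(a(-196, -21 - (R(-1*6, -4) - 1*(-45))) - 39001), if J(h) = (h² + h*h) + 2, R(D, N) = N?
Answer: √(-39001 + 4*I*√2) ≈ 0.014 + 197.49*I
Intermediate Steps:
J(h) = 2 + 2*h² (J(h) = (h² + h²) + 2 = 2*h² + 2 = 2 + 2*h²)
a(k, G) = √(164 + k) (a(k, G) = √(k + (2 + 2*9²)) = √(k + (2 + 2*81)) = √(k + (2 + 162)) = √(k + 164) = √(164 + k))
√(a(-196, -21 - (R(-1*6, -4) - 1*(-45))) - 39001) = √(√(164 - 196) - 39001) = √(√(-32) - 39001) = √(4*I*√2 - 39001) = √(-39001 + 4*I*√2)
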